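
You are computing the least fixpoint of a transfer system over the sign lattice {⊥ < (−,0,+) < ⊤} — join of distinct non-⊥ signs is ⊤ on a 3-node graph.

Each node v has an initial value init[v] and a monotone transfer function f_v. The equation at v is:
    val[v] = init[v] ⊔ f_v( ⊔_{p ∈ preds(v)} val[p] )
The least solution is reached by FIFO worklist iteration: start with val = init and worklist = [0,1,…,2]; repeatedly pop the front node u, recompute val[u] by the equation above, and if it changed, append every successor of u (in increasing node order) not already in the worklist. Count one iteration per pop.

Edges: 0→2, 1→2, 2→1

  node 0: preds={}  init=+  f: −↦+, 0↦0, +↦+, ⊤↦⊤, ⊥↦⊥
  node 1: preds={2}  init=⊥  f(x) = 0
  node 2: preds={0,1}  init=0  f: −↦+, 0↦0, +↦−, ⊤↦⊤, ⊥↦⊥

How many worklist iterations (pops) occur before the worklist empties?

Iteration log — 4 steps:
  step 1. node 0  ⊔preds=⊥  new=+  stable
  step 2. node 1  ⊔preds=0  new=0  old=⊥  +wl: 
  step 3. node 2  ⊔preds=⊤  new=⊤  old=0  +wl: 1
  step 4. node 1  ⊔preds=⊤  new=0  stable

Least fixpoint reached:
  node 0: +
  node 1: 0
  node 2: ⊤

4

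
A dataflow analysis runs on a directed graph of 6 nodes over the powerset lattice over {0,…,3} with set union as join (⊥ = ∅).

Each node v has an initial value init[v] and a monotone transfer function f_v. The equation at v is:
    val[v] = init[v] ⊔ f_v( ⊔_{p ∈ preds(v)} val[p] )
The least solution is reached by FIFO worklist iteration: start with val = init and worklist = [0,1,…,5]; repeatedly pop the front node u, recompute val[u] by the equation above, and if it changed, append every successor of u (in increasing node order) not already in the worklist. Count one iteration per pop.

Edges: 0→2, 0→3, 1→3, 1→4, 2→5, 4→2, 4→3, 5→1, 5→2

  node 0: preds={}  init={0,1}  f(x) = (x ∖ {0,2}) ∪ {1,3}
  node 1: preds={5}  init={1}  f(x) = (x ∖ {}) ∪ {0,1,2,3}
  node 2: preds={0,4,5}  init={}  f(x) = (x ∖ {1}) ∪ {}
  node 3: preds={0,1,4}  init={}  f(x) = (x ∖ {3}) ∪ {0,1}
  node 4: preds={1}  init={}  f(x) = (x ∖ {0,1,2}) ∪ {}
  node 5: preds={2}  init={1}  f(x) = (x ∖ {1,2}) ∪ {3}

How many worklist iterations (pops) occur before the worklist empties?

9

Trace (9 dequeues):
  [1] u=0 | in {} | out {0,1,3} | prev {0,1} | push {}
  [2] u=1 | in {1} | out {0,1,2,3} | prev {1} | push {}
  [3] u=2 | in {0,1,3} | out {0,3} | prev {} | push {}
  [4] u=3 | in {0,1,2,3} | out {0,1,2} | prev {} | push {}
  [5] u=4 | in {0,1,2,3} | out {3} | prev {} | push {2,3}
  [6] u=5 | in {0,3} | out {0,1,3} | prev {1} | push {1}
  [7] u=2 | in {0,1,3} | out {0,3} | ==
  [8] u=3 | in {0,1,2,3} | out {0,1,2} | ==
  [9] u=1 | in {0,1,3} | out {0,1,2,3} | ==

Converged values:
  [0] {0,1,3}
  [1] {0,1,2,3}
  [2] {0,3}
  [3] {0,1,2}
  [4] {3}
  [5] {0,1,3}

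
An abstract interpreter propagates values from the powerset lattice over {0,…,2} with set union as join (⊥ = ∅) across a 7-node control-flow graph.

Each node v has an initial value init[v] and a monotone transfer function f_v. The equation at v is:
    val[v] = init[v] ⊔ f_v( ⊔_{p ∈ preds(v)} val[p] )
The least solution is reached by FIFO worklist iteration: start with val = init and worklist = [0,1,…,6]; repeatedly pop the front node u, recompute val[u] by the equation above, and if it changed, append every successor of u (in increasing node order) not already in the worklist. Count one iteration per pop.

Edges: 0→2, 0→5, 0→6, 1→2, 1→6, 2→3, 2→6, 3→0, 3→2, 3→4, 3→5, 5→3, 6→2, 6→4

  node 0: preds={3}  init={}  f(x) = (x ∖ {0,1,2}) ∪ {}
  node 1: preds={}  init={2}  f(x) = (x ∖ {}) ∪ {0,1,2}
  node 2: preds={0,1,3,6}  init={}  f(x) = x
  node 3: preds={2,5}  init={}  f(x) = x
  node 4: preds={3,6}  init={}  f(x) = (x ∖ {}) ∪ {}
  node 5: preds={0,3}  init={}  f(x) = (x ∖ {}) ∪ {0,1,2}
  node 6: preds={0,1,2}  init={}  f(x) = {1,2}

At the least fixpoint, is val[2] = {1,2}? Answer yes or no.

no

Iteration log — 11 steps:
  step 1. node 0  ⊔preds={}  new={}  stable
  step 2. node 1  ⊔preds={}  new={0,1,2}  old={2}  +wl: 
  step 3. node 2  ⊔preds={0,1,2}  new={0,1,2}  old={}  +wl: 
  step 4. node 3  ⊔preds={0,1,2}  new={0,1,2}  old={}  +wl: 0,2
  step 5. node 4  ⊔preds={0,1,2}  new={0,1,2}  old={}  +wl: 
  step 6. node 5  ⊔preds={0,1,2}  new={0,1,2}  old={}  +wl: 3
  step 7. node 6  ⊔preds={0,1,2}  new={1,2}  old={}  +wl: 4
  step 8. node 0  ⊔preds={0,1,2}  new={}  stable
  step 9. node 2  ⊔preds={0,1,2}  new={0,1,2}  stable
  step 10. node 3  ⊔preds={0,1,2}  new={0,1,2}  stable
  step 11. node 4  ⊔preds={0,1,2}  new={0,1,2}  stable

Least fixpoint reached:
  node 0: {}
  node 1: {0,1,2}
  node 2: {0,1,2}
  node 3: {0,1,2}
  node 4: {0,1,2}
  node 5: {0,1,2}
  node 6: {1,2}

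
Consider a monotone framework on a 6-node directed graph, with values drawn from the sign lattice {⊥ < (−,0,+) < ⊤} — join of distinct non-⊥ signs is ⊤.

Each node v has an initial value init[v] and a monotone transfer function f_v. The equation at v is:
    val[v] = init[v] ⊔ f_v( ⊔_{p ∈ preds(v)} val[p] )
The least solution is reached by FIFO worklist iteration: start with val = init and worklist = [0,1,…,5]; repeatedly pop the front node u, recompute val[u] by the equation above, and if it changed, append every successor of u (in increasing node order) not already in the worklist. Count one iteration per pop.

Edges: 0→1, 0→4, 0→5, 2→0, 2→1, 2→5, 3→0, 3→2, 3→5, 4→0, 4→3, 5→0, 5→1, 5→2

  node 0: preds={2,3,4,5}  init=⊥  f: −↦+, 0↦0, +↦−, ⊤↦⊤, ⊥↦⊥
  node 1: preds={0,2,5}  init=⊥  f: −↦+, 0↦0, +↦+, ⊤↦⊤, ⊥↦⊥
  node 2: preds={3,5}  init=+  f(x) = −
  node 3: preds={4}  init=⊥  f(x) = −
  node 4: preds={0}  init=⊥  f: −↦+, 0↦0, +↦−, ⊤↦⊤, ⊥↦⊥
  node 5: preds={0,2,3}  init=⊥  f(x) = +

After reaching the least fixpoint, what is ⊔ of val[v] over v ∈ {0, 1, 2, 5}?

Iteration log — 14 steps:
  step 1. node 0  ⊔preds=+  new=−  old=⊥  +wl: 
  step 2. node 1  ⊔preds=⊤  new=⊤  old=⊥  +wl: 
  step 3. node 2  ⊔preds=⊥  new=⊤  old=+  +wl: 0,1
  step 4. node 3  ⊔preds=⊥  new=−  old=⊥  +wl: 2
  step 5. node 4  ⊔preds=−  new=+  old=⊥  +wl: 3
  step 6. node 5  ⊔preds=⊤  new=+  old=⊥  +wl: 
  step 7. node 0  ⊔preds=⊤  new=⊤  old=−  +wl: 4,5
  step 8. node 1  ⊔preds=⊤  new=⊤  stable
  step 9. node 2  ⊔preds=⊤  new=⊤  stable
  step 10. node 3  ⊔preds=+  new=−  stable
  step 11. node 4  ⊔preds=⊤  new=⊤  old=+  +wl: 0,3
  step 12. node 5  ⊔preds=⊤  new=+  stable
  step 13. node 0  ⊔preds=⊤  new=⊤  stable
  step 14. node 3  ⊔preds=⊤  new=−  stable

Least fixpoint reached:
  node 0: ⊤
  node 1: ⊤
  node 2: ⊤
  node 3: −
  node 4: ⊤
  node 5: +

⊤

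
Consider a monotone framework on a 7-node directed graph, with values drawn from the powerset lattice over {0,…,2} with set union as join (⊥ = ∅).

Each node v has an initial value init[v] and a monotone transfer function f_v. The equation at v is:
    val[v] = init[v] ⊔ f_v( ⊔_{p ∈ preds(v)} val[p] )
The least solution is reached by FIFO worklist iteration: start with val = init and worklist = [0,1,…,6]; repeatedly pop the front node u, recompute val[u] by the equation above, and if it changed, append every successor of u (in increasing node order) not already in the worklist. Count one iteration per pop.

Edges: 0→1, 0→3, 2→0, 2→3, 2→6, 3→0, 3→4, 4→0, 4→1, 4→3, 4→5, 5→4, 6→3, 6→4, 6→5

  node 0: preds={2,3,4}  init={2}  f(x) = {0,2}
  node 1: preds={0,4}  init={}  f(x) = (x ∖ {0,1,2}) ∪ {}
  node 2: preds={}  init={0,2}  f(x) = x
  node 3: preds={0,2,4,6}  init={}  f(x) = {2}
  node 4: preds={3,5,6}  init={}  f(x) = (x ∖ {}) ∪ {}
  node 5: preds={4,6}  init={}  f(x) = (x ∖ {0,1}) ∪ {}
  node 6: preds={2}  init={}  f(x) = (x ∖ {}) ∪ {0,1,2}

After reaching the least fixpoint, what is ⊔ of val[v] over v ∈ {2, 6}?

Trace (15 dequeues):
  [1] u=0 | in {0,2} | out {0,2} | prev {2} | push {}
  [2] u=1 | in {0,2} | out {} | ==
  [3] u=2 | in {} | out {0,2} | ==
  [4] u=3 | in {0,2} | out {2} | prev {} | push {0}
  [5] u=4 | in {2} | out {2} | prev {} | push {1,3}
  [6] u=5 | in {2} | out {2} | prev {} | push {4}
  [7] u=6 | in {0,2} | out {0,1,2} | prev {} | push {5}
  [8] u=0 | in {0,2} | out {0,2} | ==
  [9] u=1 | in {0,2} | out {} | ==
  [10] u=3 | in {0,1,2} | out {2} | ==
  [11] u=4 | in {0,1,2} | out {0,1,2} | prev {2} | push {0,1,3}
  [12] u=5 | in {0,1,2} | out {2} | ==
  [13] u=0 | in {0,1,2} | out {0,2} | ==
  [14] u=1 | in {0,1,2} | out {} | ==
  [15] u=3 | in {0,1,2} | out {2} | ==

Converged values:
  [0] {0,2}
  [1] {}
  [2] {0,2}
  [3] {2}
  [4] {0,1,2}
  [5] {2}
  [6] {0,1,2}

{0,1,2}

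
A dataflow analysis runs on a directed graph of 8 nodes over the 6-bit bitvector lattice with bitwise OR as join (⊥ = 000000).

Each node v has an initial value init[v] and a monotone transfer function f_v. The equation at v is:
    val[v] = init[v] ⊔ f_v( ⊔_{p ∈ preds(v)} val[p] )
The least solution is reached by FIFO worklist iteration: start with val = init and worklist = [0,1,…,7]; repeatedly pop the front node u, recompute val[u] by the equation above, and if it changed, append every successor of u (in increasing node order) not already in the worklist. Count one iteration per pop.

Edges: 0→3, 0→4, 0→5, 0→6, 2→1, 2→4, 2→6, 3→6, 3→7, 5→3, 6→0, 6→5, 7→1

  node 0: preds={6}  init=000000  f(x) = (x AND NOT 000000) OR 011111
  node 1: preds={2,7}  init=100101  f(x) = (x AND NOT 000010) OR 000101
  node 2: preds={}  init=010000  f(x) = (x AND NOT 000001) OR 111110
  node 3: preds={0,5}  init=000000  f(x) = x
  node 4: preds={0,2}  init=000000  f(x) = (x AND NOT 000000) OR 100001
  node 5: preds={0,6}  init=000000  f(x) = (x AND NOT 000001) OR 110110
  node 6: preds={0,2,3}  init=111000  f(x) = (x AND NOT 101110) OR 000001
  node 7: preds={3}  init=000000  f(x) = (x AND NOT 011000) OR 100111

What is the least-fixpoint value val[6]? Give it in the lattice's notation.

Trace (12 dequeues):
  [1] u=0 | in 111000 | out 111111 | prev 000000 | push {}
  [2] u=1 | in 010000 | out 110101 | prev 100101 | push {}
  [3] u=2 | in 000000 | out 111110 | prev 010000 | push {1}
  [4] u=3 | in 111111 | out 111111 | prev 000000 | push {}
  [5] u=4 | in 111111 | out 111111 | prev 000000 | push {}
  [6] u=5 | in 111111 | out 111110 | prev 000000 | push {3}
  [7] u=6 | in 111111 | out 111001 | prev 111000 | push {0,5}
  [8] u=7 | in 111111 | out 100111 | prev 000000 | push {}
  [9] u=1 | in 111111 | out 111101 | prev 110101 | push {}
  [10] u=3 | in 111111 | out 111111 | ==
  [11] u=0 | in 111001 | out 111111 | ==
  [12] u=5 | in 111111 | out 111110 | ==

Converged values:
  [0] 111111
  [1] 111101
  [2] 111110
  [3] 111111
  [4] 111111
  [5] 111110
  [6] 111001
  [7] 100111

111001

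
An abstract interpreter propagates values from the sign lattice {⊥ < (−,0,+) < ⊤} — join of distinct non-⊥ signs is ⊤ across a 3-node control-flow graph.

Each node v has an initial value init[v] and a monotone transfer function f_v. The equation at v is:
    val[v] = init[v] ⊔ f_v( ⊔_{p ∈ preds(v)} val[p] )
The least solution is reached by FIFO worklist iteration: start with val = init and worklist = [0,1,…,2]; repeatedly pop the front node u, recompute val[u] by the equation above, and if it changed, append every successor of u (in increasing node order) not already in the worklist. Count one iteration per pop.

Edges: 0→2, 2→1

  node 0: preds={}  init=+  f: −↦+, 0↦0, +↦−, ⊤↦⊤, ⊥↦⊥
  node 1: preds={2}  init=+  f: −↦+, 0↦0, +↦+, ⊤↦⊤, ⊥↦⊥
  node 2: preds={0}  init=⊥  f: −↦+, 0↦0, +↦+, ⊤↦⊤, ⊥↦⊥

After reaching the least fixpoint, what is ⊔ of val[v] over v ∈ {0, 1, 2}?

+

Iteration log — 4 steps:
  step 1. node 0  ⊔preds=⊥  new=+  stable
  step 2. node 1  ⊔preds=⊥  new=+  stable
  step 3. node 2  ⊔preds=+  new=+  old=⊥  +wl: 1
  step 4. node 1  ⊔preds=+  new=+  stable

Least fixpoint reached:
  node 0: +
  node 1: +
  node 2: +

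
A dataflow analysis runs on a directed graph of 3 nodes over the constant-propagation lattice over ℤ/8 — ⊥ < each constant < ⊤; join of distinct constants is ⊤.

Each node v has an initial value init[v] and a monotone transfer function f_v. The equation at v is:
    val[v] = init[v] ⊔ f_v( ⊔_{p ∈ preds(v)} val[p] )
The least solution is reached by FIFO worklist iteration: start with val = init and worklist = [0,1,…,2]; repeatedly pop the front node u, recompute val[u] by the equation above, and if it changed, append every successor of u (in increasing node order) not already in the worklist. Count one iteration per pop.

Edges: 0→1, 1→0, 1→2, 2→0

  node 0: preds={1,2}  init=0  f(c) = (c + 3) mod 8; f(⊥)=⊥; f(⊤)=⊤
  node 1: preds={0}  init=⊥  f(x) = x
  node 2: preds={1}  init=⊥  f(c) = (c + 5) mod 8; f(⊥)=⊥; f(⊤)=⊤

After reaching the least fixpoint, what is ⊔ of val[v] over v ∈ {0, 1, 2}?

Worklist (8 pops):
  #1 pop 0: in=⊥ → 0 (no change)
  #2 pop 1: in=0 → 0 (was ⊥); enqueue [0]
  #3 pop 2: in=0 → 5 (was ⊥); enqueue []
  #4 pop 0: in=⊤ → ⊤ (was 0); enqueue [1]
  #5 pop 1: in=⊤ → ⊤ (was 0); enqueue [0,2]
  #6 pop 0: in=⊤ → ⊤ (no change)
  #7 pop 2: in=⊤ → ⊤ (was 5); enqueue [0]
  #8 pop 0: in=⊤ → ⊤ (no change)

Fixpoint:
  val[0] = ⊤
  val[1] = ⊤
  val[2] = ⊤

⊤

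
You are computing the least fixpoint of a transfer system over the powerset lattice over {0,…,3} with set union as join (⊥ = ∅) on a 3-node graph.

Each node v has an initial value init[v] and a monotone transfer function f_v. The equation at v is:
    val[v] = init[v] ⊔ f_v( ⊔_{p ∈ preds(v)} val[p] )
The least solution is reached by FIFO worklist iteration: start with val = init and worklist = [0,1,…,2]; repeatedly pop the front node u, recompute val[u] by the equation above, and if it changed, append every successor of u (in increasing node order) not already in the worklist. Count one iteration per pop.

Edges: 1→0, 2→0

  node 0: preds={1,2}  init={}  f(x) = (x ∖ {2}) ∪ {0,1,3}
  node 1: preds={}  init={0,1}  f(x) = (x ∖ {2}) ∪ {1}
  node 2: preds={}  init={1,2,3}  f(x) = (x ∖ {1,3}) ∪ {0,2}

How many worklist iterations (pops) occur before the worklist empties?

4

Iteration log — 4 steps:
  step 1. node 0  ⊔preds={0,1,2,3}  new={0,1,3}  old={}  +wl: 
  step 2. node 1  ⊔preds={}  new={0,1}  stable
  step 3. node 2  ⊔preds={}  new={0,1,2,3}  old={1,2,3}  +wl: 0
  step 4. node 0  ⊔preds={0,1,2,3}  new={0,1,3}  stable

Least fixpoint reached:
  node 0: {0,1,3}
  node 1: {0,1}
  node 2: {0,1,2,3}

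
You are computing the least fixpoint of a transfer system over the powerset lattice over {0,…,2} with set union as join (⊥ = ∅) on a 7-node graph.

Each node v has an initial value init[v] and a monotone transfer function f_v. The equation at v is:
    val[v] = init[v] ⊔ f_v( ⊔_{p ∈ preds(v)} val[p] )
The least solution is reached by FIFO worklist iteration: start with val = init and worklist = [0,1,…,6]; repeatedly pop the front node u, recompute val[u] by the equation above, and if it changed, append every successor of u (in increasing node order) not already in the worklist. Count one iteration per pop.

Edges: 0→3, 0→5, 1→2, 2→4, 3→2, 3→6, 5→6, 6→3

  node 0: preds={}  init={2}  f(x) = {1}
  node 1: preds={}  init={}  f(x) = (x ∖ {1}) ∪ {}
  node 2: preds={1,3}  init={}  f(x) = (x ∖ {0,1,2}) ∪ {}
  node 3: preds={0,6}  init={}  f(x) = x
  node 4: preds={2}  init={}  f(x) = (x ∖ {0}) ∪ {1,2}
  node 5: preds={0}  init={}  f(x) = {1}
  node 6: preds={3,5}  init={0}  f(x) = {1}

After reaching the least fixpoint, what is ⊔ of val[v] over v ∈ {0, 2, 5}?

{1,2}

Iteration log — 9 steps:
  step 1. node 0  ⊔preds={}  new={1,2}  old={2}  +wl: 
  step 2. node 1  ⊔preds={}  new={}  stable
  step 3. node 2  ⊔preds={}  new={}  stable
  step 4. node 3  ⊔preds={0,1,2}  new={0,1,2}  old={}  +wl: 2
  step 5. node 4  ⊔preds={}  new={1,2}  old={}  +wl: 
  step 6. node 5  ⊔preds={1,2}  new={1}  old={}  +wl: 
  step 7. node 6  ⊔preds={0,1,2}  new={0,1}  old={0}  +wl: 3
  step 8. node 2  ⊔preds={0,1,2}  new={}  stable
  step 9. node 3  ⊔preds={0,1,2}  new={0,1,2}  stable

Least fixpoint reached:
  node 0: {1,2}
  node 1: {}
  node 2: {}
  node 3: {0,1,2}
  node 4: {1,2}
  node 5: {1}
  node 6: {0,1}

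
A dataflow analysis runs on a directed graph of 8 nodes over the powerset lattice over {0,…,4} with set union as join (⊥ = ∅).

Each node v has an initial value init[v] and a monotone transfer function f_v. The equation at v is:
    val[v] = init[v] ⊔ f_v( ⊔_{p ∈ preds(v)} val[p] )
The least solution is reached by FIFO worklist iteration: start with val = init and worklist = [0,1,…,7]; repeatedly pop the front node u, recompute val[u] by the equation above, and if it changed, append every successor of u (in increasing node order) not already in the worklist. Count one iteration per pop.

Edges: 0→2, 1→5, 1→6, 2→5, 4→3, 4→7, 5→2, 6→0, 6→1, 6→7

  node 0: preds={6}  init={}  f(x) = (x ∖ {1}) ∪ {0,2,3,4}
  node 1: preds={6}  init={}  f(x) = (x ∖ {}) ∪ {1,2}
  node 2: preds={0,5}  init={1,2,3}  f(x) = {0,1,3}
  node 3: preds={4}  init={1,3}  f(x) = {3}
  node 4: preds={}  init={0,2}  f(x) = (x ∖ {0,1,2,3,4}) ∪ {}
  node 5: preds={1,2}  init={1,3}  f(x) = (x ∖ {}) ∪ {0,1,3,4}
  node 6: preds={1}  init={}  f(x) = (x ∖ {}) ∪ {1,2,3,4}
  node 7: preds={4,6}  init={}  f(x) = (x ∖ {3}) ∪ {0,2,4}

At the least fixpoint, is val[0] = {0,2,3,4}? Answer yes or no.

yes

Trace (13 dequeues):
  [1] u=0 | in {} | out {0,2,3,4} | prev {} | push {}
  [2] u=1 | in {} | out {1,2} | prev {} | push {}
  [3] u=2 | in {0,1,2,3,4} | out {0,1,2,3} | prev {1,2,3} | push {}
  [4] u=3 | in {0,2} | out {1,3} | ==
  [5] u=4 | in {} | out {0,2} | ==
  [6] u=5 | in {0,1,2,3} | out {0,1,2,3,4} | prev {1,3} | push {2}
  [7] u=6 | in {1,2} | out {1,2,3,4} | prev {} | push {0,1}
  [8] u=7 | in {0,1,2,3,4} | out {0,1,2,4} | prev {} | push {}
  [9] u=2 | in {0,1,2,3,4} | out {0,1,2,3} | ==
  [10] u=0 | in {1,2,3,4} | out {0,2,3,4} | ==
  [11] u=1 | in {1,2,3,4} | out {1,2,3,4} | prev {1,2} | push {5,6}
  [12] u=5 | in {0,1,2,3,4} | out {0,1,2,3,4} | ==
  [13] u=6 | in {1,2,3,4} | out {1,2,3,4} | ==

Converged values:
  [0] {0,2,3,4}
  [1] {1,2,3,4}
  [2] {0,1,2,3}
  [3] {1,3}
  [4] {0,2}
  [5] {0,1,2,3,4}
  [6] {1,2,3,4}
  [7] {0,1,2,4}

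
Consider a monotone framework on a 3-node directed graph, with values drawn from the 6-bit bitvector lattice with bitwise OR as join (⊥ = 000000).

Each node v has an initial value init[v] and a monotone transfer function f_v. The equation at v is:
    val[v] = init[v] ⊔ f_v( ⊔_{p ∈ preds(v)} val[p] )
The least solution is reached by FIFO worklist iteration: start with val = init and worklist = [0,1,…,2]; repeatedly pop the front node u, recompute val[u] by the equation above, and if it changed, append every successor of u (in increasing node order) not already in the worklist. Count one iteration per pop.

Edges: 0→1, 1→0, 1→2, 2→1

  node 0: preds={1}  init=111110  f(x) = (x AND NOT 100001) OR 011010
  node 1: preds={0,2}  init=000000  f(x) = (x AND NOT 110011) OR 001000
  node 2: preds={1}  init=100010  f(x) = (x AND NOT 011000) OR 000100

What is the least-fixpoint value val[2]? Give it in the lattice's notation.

100110

Iteration log — 5 steps:
  step 1. node 0  ⊔preds=000000  new=111110  stable
  step 2. node 1  ⊔preds=111110  new=001100  old=000000  +wl: 0
  step 3. node 2  ⊔preds=001100  new=100110  old=100010  +wl: 1
  step 4. node 0  ⊔preds=001100  new=111110  stable
  step 5. node 1  ⊔preds=111110  new=001100  stable

Least fixpoint reached:
  node 0: 111110
  node 1: 001100
  node 2: 100110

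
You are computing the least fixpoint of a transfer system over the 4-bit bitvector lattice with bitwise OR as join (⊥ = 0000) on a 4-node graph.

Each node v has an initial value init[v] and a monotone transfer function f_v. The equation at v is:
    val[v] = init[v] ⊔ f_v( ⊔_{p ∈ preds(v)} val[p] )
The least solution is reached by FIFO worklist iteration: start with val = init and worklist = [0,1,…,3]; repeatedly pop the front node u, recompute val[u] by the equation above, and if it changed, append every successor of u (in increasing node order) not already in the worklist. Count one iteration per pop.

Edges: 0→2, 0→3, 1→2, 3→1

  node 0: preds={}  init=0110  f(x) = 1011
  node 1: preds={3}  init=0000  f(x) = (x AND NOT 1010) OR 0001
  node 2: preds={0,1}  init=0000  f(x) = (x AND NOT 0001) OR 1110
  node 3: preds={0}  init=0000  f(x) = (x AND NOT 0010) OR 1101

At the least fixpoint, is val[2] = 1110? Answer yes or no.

Worklist (6 pops):
  #1 pop 0: in=0000 → 1111 (was 0110); enqueue []
  #2 pop 1: in=0000 → 0001 (was 0000); enqueue []
  #3 pop 2: in=1111 → 1110 (was 0000); enqueue []
  #4 pop 3: in=1111 → 1101 (was 0000); enqueue [1]
  #5 pop 1: in=1101 → 0101 (was 0001); enqueue [2]
  #6 pop 2: in=1111 → 1110 (no change)

Fixpoint:
  val[0] = 1111
  val[1] = 0101
  val[2] = 1110
  val[3] = 1101

yes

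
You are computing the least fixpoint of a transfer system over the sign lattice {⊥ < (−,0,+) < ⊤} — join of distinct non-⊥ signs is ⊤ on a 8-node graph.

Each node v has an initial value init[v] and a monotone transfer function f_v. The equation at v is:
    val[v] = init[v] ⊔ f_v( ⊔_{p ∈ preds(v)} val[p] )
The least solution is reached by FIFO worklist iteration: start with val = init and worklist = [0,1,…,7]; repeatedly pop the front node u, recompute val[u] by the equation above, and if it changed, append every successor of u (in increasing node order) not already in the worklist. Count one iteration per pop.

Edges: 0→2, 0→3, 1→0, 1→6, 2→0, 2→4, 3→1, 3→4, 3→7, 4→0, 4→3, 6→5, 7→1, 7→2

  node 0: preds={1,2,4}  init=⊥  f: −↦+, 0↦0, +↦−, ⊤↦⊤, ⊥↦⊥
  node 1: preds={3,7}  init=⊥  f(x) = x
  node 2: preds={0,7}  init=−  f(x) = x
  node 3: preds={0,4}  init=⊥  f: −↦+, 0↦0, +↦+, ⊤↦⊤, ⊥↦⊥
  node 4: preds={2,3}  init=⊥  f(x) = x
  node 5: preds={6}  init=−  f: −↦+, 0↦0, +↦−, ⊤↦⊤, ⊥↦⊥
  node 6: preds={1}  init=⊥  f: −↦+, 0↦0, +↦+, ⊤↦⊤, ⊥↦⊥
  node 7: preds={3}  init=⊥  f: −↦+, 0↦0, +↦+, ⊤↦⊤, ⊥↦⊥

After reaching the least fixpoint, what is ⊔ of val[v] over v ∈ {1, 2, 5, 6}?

Trace (23 dequeues):
  [1] u=0 | in − | out + | prev ⊥ | push {}
  [2] u=1 | in ⊥ | out ⊥ | ==
  [3] u=2 | in + | out ⊤ | prev − | push {0}
  [4] u=3 | in + | out + | prev ⊥ | push {1}
  [5] u=4 | in ⊤ | out ⊤ | prev ⊥ | push {3}
  [6] u=5 | in ⊥ | out − | ==
  [7] u=6 | in ⊥ | out ⊥ | ==
  [8] u=7 | in + | out + | prev ⊥ | push {2}
  [9] u=0 | in ⊤ | out ⊤ | prev + | push {}
  [10] u=1 | in + | out + | prev ⊥ | push {0,6}
  [11] u=3 | in ⊤ | out ⊤ | prev + | push {1,4,7}
  [12] u=2 | in ⊤ | out ⊤ | ==
  [13] u=0 | in ⊤ | out ⊤ | ==
  [14] u=6 | in + | out + | prev ⊥ | push {5}
  [15] u=1 | in ⊤ | out ⊤ | prev + | push {0,6}
  [16] u=4 | in ⊤ | out ⊤ | ==
  [17] u=7 | in ⊤ | out ⊤ | prev + | push {1,2}
  [18] u=5 | in + | out − | ==
  [19] u=0 | in ⊤ | out ⊤ | ==
  [20] u=6 | in ⊤ | out ⊤ | prev + | push {5}
  [21] u=1 | in ⊤ | out ⊤ | ==
  [22] u=2 | in ⊤ | out ⊤ | ==
  [23] u=5 | in ⊤ | out ⊤ | prev − | push {}

Converged values:
  [0] ⊤
  [1] ⊤
  [2] ⊤
  [3] ⊤
  [4] ⊤
  [5] ⊤
  [6] ⊤
  [7] ⊤

⊤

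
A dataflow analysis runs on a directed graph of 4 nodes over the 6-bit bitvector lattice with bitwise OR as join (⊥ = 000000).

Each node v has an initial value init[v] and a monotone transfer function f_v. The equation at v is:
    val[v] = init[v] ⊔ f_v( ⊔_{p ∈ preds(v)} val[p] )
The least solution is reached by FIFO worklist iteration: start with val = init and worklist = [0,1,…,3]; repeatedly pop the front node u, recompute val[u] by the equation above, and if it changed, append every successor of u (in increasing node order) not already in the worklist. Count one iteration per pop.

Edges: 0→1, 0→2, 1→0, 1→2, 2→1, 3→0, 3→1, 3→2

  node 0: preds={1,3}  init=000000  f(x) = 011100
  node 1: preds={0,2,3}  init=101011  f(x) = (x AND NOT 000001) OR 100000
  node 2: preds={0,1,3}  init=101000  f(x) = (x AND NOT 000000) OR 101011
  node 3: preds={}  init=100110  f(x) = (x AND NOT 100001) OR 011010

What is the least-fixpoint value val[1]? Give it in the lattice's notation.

111111

Worklist (7 pops):
  #1 pop 0: in=101111 → 011100 (was 000000); enqueue []
  #2 pop 1: in=111110 → 111111 (was 101011); enqueue [0]
  #3 pop 2: in=111111 → 111111 (was 101000); enqueue [1]
  #4 pop 3: in=000000 → 111110 (was 100110); enqueue [2]
  #5 pop 0: in=111111 → 011100 (no change)
  #6 pop 1: in=111111 → 111111 (no change)
  #7 pop 2: in=111111 → 111111 (no change)

Fixpoint:
  val[0] = 011100
  val[1] = 111111
  val[2] = 111111
  val[3] = 111110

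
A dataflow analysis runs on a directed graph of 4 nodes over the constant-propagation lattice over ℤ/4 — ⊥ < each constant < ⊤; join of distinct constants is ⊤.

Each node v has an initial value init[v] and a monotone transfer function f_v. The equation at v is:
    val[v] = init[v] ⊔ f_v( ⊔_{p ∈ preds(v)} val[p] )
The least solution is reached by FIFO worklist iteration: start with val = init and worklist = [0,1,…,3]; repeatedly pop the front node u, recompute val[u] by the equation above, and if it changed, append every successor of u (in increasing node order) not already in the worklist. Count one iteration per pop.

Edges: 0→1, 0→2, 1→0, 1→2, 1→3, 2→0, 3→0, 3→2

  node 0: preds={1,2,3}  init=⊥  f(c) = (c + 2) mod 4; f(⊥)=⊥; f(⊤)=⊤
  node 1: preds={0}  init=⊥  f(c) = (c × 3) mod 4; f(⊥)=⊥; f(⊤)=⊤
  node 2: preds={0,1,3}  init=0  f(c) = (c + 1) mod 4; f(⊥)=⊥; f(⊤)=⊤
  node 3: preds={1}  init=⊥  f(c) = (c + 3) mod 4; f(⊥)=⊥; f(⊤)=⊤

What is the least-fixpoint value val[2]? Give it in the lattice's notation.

Trace (12 dequeues):
  [1] u=0 | in 0 | out 2 | prev ⊥ | push {}
  [2] u=1 | in 2 | out 2 | prev ⊥ | push {0}
  [3] u=2 | in 2 | out ⊤ | prev 0 | push {}
  [4] u=3 | in 2 | out 1 | prev ⊥ | push {2}
  [5] u=0 | in ⊤ | out ⊤ | prev 2 | push {1}
  [6] u=2 | in ⊤ | out ⊤ | ==
  [7] u=1 | in ⊤ | out ⊤ | prev 2 | push {0,2,3}
  [8] u=0 | in ⊤ | out ⊤ | ==
  [9] u=2 | in ⊤ | out ⊤ | ==
  [10] u=3 | in ⊤ | out ⊤ | prev 1 | push {0,2}
  [11] u=0 | in ⊤ | out ⊤ | ==
  [12] u=2 | in ⊤ | out ⊤ | ==

Converged values:
  [0] ⊤
  [1] ⊤
  [2] ⊤
  [3] ⊤

⊤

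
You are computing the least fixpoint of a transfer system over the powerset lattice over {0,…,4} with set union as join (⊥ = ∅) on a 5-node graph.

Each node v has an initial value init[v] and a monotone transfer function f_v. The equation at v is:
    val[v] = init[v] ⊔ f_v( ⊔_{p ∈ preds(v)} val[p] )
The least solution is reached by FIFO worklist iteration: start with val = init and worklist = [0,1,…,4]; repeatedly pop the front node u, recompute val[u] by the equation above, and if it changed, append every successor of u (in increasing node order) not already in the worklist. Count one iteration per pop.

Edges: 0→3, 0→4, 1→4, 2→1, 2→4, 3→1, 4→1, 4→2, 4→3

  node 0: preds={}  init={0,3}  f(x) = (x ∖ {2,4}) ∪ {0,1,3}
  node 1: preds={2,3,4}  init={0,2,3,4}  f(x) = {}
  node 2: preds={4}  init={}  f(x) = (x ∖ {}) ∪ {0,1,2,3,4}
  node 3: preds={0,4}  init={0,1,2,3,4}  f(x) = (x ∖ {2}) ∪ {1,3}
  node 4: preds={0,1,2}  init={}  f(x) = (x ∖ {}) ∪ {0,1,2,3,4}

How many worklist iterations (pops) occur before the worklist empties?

8

Trace (8 dequeues):
  [1] u=0 | in {} | out {0,1,3} | prev {0,3} | push {}
  [2] u=1 | in {0,1,2,3,4} | out {0,2,3,4} | ==
  [3] u=2 | in {} | out {0,1,2,3,4} | prev {} | push {1}
  [4] u=3 | in {0,1,3} | out {0,1,2,3,4} | ==
  [5] u=4 | in {0,1,2,3,4} | out {0,1,2,3,4} | prev {} | push {2,3}
  [6] u=1 | in {0,1,2,3,4} | out {0,2,3,4} | ==
  [7] u=2 | in {0,1,2,3,4} | out {0,1,2,3,4} | ==
  [8] u=3 | in {0,1,2,3,4} | out {0,1,2,3,4} | ==

Converged values:
  [0] {0,1,3}
  [1] {0,2,3,4}
  [2] {0,1,2,3,4}
  [3] {0,1,2,3,4}
  [4] {0,1,2,3,4}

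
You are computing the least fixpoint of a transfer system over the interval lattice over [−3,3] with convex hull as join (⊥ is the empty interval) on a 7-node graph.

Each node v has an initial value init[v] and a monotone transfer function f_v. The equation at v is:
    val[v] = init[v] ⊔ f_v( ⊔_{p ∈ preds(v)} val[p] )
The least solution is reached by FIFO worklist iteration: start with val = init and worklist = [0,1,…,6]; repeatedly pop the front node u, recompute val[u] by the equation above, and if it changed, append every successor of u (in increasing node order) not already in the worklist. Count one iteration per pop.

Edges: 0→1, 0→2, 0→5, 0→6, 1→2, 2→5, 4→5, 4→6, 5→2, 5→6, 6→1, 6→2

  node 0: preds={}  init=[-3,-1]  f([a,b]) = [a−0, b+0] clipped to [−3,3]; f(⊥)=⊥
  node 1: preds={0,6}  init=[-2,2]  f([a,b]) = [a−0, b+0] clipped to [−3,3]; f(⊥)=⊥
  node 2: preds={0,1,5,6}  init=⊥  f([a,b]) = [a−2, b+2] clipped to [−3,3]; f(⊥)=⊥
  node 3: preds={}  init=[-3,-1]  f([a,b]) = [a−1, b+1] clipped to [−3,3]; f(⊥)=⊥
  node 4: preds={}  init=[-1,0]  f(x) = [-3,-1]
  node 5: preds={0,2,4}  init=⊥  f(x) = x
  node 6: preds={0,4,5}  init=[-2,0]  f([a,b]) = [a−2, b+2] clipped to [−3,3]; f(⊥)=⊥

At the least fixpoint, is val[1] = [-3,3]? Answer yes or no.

Iteration log — 10 steps:
  step 1. node 0  ⊔preds=⊥  new=[-3,-1]  stable
  step 2. node 1  ⊔preds=[-3,0]  new=[-3,2]  old=[-2,2]  +wl: 
  step 3. node 2  ⊔preds=[-3,2]  new=[-3,3]  old=⊥  +wl: 
  step 4. node 3  ⊔preds=⊥  new=[-3,-1]  stable
  step 5. node 4  ⊔preds=⊥  new=[-3,0]  old=[-1,0]  +wl: 
  step 6. node 5  ⊔preds=[-3,3]  new=[-3,3]  old=⊥  +wl: 2
  step 7. node 6  ⊔preds=[-3,3]  new=[-3,3]  old=[-2,0]  +wl: 1
  step 8. node 2  ⊔preds=[-3,3]  new=[-3,3]  stable
  step 9. node 1  ⊔preds=[-3,3]  new=[-3,3]  old=[-3,2]  +wl: 2
  step 10. node 2  ⊔preds=[-3,3]  new=[-3,3]  stable

Least fixpoint reached:
  node 0: [-3,-1]
  node 1: [-3,3]
  node 2: [-3,3]
  node 3: [-3,-1]
  node 4: [-3,0]
  node 5: [-3,3]
  node 6: [-3,3]

yes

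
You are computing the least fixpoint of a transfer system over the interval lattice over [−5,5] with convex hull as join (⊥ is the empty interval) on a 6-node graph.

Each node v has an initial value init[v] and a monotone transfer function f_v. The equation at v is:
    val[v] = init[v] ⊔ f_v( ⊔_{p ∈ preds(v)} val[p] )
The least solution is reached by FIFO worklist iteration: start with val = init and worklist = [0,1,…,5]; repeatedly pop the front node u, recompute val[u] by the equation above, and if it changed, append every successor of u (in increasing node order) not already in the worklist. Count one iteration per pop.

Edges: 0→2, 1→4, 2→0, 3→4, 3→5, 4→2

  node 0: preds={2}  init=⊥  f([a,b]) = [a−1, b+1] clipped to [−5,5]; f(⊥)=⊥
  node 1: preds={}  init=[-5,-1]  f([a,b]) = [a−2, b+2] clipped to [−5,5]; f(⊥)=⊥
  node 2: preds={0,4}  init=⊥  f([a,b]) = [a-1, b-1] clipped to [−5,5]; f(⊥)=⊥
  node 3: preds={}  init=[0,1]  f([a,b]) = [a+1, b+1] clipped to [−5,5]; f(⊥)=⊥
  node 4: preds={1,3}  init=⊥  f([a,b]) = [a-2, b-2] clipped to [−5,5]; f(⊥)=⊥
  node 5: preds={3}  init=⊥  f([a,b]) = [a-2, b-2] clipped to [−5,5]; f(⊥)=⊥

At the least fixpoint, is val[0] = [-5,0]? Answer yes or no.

no

Worklist (9 pops):
  #1 pop 0: in=⊥ → ⊥ (no change)
  #2 pop 1: in=⊥ → [-5,-1] (no change)
  #3 pop 2: in=⊥ → ⊥ (no change)
  #4 pop 3: in=⊥ → [0,1] (no change)
  #5 pop 4: in=[-5,1] → [-5,-1] (was ⊥); enqueue [2]
  #6 pop 5: in=[0,1] → [-2,-1] (was ⊥); enqueue []
  #7 pop 2: in=[-5,-1] → [-5,-2] (was ⊥); enqueue [0]
  #8 pop 0: in=[-5,-2] → [-5,-1] (was ⊥); enqueue [2]
  #9 pop 2: in=[-5,-1] → [-5,-2] (no change)

Fixpoint:
  val[0] = [-5,-1]
  val[1] = [-5,-1]
  val[2] = [-5,-2]
  val[3] = [0,1]
  val[4] = [-5,-1]
  val[5] = [-2,-1]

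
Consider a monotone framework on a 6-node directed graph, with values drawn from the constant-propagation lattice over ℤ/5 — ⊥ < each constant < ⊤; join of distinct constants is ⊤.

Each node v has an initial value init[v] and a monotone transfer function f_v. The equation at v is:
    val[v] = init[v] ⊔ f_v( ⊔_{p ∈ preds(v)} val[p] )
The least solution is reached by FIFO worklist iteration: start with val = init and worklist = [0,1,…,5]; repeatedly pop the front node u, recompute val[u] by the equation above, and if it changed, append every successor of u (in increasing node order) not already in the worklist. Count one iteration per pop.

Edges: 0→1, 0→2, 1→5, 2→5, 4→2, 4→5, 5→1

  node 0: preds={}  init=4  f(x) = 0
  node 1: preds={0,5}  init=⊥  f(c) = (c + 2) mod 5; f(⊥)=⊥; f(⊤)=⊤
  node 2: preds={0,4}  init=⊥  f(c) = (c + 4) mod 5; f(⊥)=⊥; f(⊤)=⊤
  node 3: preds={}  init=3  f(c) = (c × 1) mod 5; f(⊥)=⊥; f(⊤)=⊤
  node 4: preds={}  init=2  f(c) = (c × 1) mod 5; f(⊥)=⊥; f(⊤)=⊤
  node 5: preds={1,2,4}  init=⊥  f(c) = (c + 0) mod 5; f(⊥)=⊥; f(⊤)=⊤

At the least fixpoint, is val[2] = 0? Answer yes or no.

no

Trace (7 dequeues):
  [1] u=0 | in ⊥ | out ⊤ | prev 4 | push {}
  [2] u=1 | in ⊤ | out ⊤ | prev ⊥ | push {}
  [3] u=2 | in ⊤ | out ⊤ | prev ⊥ | push {}
  [4] u=3 | in ⊥ | out 3 | ==
  [5] u=4 | in ⊥ | out 2 | ==
  [6] u=5 | in ⊤ | out ⊤ | prev ⊥ | push {1}
  [7] u=1 | in ⊤ | out ⊤ | ==

Converged values:
  [0] ⊤
  [1] ⊤
  [2] ⊤
  [3] 3
  [4] 2
  [5] ⊤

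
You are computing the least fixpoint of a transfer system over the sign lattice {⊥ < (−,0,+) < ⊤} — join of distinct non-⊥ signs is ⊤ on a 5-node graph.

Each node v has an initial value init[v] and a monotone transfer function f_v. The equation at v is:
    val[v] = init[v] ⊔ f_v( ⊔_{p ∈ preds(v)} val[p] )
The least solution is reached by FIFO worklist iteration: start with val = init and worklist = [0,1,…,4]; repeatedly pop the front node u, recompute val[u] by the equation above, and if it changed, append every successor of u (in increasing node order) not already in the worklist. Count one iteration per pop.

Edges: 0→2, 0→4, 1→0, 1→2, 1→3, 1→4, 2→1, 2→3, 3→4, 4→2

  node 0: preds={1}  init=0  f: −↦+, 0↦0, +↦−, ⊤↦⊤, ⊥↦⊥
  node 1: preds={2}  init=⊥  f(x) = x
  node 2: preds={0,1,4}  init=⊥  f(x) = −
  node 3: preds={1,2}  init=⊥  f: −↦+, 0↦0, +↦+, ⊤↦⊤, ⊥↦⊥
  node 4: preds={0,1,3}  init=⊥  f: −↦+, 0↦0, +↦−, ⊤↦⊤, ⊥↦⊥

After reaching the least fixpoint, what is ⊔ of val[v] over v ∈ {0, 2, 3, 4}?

Trace (11 dequeues):
  [1] u=0 | in ⊥ | out 0 | ==
  [2] u=1 | in ⊥ | out ⊥ | ==
  [3] u=2 | in 0 | out − | prev ⊥ | push {1}
  [4] u=3 | in − | out + | prev ⊥ | push {}
  [5] u=4 | in ⊤ | out ⊤ | prev ⊥ | push {2}
  [6] u=1 | in − | out − | prev ⊥ | push {0,3,4}
  [7] u=2 | in ⊤ | out − | ==
  [8] u=0 | in − | out ⊤ | prev 0 | push {2}
  [9] u=3 | in − | out + | ==
  [10] u=4 | in ⊤ | out ⊤ | ==
  [11] u=2 | in ⊤ | out − | ==

Converged values:
  [0] ⊤
  [1] −
  [2] −
  [3] +
  [4] ⊤

⊤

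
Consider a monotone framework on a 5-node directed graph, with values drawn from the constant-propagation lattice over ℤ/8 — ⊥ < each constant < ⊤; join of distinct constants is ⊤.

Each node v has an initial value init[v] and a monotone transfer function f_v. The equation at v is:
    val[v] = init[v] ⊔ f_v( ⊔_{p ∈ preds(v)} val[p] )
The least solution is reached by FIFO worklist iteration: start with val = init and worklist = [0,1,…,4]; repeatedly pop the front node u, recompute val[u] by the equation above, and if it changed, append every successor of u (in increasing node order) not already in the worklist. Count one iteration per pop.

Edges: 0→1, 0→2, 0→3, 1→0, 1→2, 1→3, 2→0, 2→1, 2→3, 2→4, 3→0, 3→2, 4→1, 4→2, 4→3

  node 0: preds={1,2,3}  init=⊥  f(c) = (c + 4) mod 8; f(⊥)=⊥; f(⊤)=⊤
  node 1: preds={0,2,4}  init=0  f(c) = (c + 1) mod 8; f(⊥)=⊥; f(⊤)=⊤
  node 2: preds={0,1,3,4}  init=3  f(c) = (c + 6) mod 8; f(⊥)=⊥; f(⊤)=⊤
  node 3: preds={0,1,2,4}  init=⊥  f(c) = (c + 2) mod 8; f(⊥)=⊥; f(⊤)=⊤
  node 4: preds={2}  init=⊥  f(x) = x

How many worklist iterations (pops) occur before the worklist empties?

9

Worklist (9 pops):
  #1 pop 0: in=⊤ → ⊤ (was ⊥); enqueue []
  #2 pop 1: in=⊤ → ⊤ (was 0); enqueue [0]
  #3 pop 2: in=⊤ → ⊤ (was 3); enqueue [1]
  #4 pop 3: in=⊤ → ⊤ (was ⊥); enqueue [2]
  #5 pop 4: in=⊤ → ⊤ (was ⊥); enqueue [3]
  #6 pop 0: in=⊤ → ⊤ (no change)
  #7 pop 1: in=⊤ → ⊤ (no change)
  #8 pop 2: in=⊤ → ⊤ (no change)
  #9 pop 3: in=⊤ → ⊤ (no change)

Fixpoint:
  val[0] = ⊤
  val[1] = ⊤
  val[2] = ⊤
  val[3] = ⊤
  val[4] = ⊤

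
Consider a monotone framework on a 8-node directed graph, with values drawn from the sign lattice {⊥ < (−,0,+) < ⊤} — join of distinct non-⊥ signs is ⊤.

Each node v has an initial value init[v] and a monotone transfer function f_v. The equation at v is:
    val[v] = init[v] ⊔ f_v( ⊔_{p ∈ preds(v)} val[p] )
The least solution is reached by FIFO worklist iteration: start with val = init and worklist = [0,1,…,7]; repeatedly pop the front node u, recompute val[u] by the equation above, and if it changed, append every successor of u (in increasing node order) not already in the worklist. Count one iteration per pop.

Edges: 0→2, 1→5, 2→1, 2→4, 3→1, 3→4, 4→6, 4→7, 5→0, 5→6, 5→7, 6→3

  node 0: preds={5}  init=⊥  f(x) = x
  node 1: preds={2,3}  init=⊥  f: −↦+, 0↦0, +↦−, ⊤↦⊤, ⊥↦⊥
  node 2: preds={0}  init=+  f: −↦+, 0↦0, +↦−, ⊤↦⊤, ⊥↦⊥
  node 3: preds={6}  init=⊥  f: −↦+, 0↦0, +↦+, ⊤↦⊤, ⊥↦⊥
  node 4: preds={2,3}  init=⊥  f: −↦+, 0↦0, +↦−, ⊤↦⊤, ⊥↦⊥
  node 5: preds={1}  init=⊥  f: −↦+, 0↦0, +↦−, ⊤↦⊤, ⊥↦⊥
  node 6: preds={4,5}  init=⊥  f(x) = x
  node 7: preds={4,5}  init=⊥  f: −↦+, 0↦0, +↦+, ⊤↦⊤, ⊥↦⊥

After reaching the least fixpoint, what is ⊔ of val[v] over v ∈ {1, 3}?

⊤

Worklist (18 pops):
  #1 pop 0: in=⊥ → ⊥ (no change)
  #2 pop 1: in=+ → − (was ⊥); enqueue []
  #3 pop 2: in=⊥ → + (no change)
  #4 pop 3: in=⊥ → ⊥ (no change)
  #5 pop 4: in=+ → − (was ⊥); enqueue []
  #6 pop 5: in=− → + (was ⊥); enqueue [0]
  #7 pop 6: in=⊤ → ⊤ (was ⊥); enqueue [3]
  #8 pop 7: in=⊤ → ⊤ (was ⊥); enqueue []
  #9 pop 0: in=+ → + (was ⊥); enqueue [2]
  #10 pop 3: in=⊤ → ⊤ (was ⊥); enqueue [1,4]
  #11 pop 2: in=+ → ⊤ (was +); enqueue []
  #12 pop 1: in=⊤ → ⊤ (was −); enqueue [5]
  #13 pop 4: in=⊤ → ⊤ (was −); enqueue [6,7]
  #14 pop 5: in=⊤ → ⊤ (was +); enqueue [0]
  #15 pop 6: in=⊤ → ⊤ (no change)
  #16 pop 7: in=⊤ → ⊤ (no change)
  #17 pop 0: in=⊤ → ⊤ (was +); enqueue [2]
  #18 pop 2: in=⊤ → ⊤ (no change)

Fixpoint:
  val[0] = ⊤
  val[1] = ⊤
  val[2] = ⊤
  val[3] = ⊤
  val[4] = ⊤
  val[5] = ⊤
  val[6] = ⊤
  val[7] = ⊤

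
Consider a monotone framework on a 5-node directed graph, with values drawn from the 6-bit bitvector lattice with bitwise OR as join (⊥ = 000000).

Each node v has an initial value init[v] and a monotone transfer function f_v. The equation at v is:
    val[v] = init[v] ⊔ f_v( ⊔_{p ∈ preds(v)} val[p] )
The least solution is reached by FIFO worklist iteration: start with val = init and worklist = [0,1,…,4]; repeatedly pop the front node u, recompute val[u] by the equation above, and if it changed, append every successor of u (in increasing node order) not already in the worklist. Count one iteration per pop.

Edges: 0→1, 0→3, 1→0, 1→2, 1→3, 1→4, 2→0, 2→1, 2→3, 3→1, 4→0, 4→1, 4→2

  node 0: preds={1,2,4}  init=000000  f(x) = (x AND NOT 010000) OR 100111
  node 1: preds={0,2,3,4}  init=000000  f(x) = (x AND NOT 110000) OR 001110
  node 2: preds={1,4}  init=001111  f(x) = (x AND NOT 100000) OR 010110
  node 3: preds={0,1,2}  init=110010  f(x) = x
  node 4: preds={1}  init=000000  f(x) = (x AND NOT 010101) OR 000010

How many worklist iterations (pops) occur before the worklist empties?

Iteration log — 8 steps:
  step 1. node 0  ⊔preds=001111  new=101111  old=000000  +wl: 
  step 2. node 1  ⊔preds=111111  new=001111  old=000000  +wl: 0
  step 3. node 2  ⊔preds=001111  new=011111  old=001111  +wl: 1
  step 4. node 3  ⊔preds=111111  new=111111  old=110010  +wl: 
  step 5. node 4  ⊔preds=001111  new=001010  old=000000  +wl: 2
  step 6. node 0  ⊔preds=011111  new=101111  stable
  step 7. node 1  ⊔preds=111111  new=001111  stable
  step 8. node 2  ⊔preds=001111  new=011111  stable

Least fixpoint reached:
  node 0: 101111
  node 1: 001111
  node 2: 011111
  node 3: 111111
  node 4: 001010

8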